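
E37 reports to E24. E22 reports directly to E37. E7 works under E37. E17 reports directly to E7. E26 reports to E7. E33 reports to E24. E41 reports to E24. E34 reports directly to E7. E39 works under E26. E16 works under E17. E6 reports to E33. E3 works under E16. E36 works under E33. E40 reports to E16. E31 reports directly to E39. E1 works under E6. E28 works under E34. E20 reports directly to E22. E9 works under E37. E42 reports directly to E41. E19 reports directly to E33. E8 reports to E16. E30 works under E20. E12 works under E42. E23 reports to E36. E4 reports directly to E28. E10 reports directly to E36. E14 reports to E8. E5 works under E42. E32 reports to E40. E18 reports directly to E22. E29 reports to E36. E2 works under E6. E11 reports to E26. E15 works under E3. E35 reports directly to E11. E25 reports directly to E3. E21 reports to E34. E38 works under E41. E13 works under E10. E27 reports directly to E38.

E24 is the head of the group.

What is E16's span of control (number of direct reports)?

E16 directly manages E3, E40, E8. That is 3 direct reports.

3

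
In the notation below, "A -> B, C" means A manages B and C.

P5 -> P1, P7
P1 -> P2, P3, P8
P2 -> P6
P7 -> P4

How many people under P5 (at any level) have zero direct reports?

4

The people in P5's organization with no one reporting to them are P4, P8, P3, P6. That is 4.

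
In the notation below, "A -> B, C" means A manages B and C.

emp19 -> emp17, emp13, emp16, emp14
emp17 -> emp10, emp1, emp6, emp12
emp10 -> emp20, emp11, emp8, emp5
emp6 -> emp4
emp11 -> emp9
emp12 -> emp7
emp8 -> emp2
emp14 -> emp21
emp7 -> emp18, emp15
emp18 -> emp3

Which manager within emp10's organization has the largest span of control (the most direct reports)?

emp10

Direct-report counts within emp10's organization: emp10 has 4; emp8 has 1; emp11 has 1. The largest is 4, held by emp10.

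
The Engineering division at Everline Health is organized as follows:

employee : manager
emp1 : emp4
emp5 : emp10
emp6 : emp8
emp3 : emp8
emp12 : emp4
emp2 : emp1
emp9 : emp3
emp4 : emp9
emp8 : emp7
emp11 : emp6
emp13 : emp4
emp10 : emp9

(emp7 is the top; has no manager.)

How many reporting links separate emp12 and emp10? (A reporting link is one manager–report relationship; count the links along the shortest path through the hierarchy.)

3

emp12 is 2 levels below emp9, and emp10 is 1 level below emp9 (their lowest common manager). The shortest path runs up from emp12 to emp9 and back down to emp10: 2 + 1 = 3 links.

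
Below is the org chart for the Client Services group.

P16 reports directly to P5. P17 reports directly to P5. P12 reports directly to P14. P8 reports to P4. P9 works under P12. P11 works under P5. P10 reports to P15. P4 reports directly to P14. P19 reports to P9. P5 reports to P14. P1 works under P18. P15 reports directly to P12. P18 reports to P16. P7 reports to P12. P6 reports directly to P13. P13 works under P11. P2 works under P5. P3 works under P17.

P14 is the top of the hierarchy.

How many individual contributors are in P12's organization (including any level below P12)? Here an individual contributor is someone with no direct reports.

The people in P12's organization with no one reporting to them are P7, P19, P10. That is 3.

3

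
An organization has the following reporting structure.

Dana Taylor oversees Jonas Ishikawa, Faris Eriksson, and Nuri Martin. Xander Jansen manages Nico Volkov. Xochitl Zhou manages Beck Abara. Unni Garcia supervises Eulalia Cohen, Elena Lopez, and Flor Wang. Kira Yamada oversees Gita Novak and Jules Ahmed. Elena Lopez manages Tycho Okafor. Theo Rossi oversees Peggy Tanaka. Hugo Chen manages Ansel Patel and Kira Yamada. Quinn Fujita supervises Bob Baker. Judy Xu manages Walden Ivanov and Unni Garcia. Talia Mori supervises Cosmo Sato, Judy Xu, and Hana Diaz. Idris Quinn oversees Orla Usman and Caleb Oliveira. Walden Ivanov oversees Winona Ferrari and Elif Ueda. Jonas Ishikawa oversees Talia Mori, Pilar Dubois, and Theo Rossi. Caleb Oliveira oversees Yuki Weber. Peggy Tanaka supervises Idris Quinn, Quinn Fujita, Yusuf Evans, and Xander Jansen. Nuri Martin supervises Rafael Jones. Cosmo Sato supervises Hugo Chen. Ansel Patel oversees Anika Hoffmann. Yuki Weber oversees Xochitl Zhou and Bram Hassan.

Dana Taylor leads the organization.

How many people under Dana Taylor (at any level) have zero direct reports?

The people in Dana Taylor's organization with no one reporting to them are Rafael Jones, Faris Eriksson, Pilar Dubois, Hana Diaz, Flor Wang, Tycho Okafor, Eulalia Cohen, Elif Ueda, Winona Ferrari, Jules Ahmed, Gita Novak, Anika Hoffmann, Nico Volkov, Yusuf Evans, Bob Baker, Bram Hassan, Beck Abara, Orla Usman. That is 18.

18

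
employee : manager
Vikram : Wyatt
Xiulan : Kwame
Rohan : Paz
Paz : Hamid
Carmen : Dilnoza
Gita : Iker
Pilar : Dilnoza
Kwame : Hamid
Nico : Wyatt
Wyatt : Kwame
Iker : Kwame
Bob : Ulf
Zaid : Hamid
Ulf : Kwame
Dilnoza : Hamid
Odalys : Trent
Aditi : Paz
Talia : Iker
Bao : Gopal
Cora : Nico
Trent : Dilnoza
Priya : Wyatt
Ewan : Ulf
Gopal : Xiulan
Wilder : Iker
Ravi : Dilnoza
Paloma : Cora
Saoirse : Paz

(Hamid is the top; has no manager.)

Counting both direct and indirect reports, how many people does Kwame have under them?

16

Kwame directly manages Iker, Wyatt, Ulf, Xiulan. Under Iker: Talia, Wilder, Gita (3). Under Wyatt: Priya, Vikram, Nico, Cora, Paloma (5). Under Ulf: Ewan, Bob (2). Under Xiulan: Gopal, Bao (2). So Kwame's organization is 4 direct reports plus everyone under them: 4 + 6 + 3 + 3 = 16.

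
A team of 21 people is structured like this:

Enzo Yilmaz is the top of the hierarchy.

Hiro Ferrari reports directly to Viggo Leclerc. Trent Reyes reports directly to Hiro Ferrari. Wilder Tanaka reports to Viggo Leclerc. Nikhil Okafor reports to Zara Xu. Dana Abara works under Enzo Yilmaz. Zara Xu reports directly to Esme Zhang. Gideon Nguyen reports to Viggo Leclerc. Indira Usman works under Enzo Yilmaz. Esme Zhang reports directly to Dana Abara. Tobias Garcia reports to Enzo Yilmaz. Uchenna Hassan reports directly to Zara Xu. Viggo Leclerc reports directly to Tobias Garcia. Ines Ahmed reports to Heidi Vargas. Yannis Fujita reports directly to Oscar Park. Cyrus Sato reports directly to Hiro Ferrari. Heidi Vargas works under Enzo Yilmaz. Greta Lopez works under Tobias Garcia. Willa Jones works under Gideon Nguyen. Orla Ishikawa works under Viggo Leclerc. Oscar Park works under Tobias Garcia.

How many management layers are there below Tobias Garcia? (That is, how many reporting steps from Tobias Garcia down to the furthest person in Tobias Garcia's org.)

The longest chain under Tobias Garcia runs Tobias Garcia → Viggo Leclerc → Hiro Ferrari → Cyrus Sato, which is 3 levels below Tobias Garcia.

3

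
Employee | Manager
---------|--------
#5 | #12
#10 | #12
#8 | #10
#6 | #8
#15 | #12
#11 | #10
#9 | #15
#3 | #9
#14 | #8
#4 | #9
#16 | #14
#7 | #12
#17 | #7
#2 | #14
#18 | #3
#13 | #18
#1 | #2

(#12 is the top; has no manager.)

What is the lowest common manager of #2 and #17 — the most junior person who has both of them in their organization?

#12

#2's chain of managers is #14, #8, #10, #12. #17's chain of managers is #7, #12. The first manager that appears in both chains is #12.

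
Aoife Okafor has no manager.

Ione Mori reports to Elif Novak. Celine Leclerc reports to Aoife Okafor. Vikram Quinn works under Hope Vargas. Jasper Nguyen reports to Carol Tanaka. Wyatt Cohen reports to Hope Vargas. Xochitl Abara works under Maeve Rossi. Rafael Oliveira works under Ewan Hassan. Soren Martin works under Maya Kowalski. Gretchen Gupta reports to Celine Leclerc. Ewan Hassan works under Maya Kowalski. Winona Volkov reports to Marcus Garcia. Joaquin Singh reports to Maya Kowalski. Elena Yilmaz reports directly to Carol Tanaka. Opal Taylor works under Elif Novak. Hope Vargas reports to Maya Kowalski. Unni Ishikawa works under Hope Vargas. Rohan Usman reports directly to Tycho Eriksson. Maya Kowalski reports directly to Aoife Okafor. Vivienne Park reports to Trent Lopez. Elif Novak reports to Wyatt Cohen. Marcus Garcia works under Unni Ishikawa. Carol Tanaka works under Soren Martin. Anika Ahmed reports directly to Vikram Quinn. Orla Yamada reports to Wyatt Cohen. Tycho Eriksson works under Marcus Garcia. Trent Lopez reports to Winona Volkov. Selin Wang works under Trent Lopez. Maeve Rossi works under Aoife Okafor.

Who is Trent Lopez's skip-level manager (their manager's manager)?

Trent Lopez reports to Winona Volkov, and Winona Volkov reports to Marcus Garcia. So Trent Lopez's skip-level manager is Marcus Garcia.

Marcus Garcia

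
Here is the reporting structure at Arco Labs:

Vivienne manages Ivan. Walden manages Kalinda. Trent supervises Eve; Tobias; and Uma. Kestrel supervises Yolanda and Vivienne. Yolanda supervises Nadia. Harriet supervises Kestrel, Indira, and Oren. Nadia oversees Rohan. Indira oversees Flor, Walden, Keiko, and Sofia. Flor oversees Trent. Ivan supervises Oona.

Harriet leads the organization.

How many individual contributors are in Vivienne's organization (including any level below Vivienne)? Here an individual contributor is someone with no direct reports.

1

The only person in Vivienne's organization with no one reporting to them is Oona. That is 1.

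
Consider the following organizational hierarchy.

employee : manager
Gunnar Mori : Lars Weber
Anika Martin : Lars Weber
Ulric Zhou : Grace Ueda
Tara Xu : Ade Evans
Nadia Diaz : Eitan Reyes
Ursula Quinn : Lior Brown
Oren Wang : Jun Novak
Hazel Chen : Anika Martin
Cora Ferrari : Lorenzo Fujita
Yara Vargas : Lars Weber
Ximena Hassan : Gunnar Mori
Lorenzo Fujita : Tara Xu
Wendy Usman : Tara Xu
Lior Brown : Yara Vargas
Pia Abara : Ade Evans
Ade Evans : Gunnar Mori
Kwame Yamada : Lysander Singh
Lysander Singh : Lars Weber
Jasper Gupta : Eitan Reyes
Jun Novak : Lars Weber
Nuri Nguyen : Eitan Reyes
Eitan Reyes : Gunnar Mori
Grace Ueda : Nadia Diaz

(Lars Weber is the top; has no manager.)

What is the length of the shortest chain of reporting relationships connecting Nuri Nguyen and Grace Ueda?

3

Nuri Nguyen is 1 level below Eitan Reyes, and Grace Ueda is 2 levels below Eitan Reyes (their lowest common manager). The shortest path runs up from Nuri Nguyen to Eitan Reyes and back down to Grace Ueda: 1 + 2 = 3 links.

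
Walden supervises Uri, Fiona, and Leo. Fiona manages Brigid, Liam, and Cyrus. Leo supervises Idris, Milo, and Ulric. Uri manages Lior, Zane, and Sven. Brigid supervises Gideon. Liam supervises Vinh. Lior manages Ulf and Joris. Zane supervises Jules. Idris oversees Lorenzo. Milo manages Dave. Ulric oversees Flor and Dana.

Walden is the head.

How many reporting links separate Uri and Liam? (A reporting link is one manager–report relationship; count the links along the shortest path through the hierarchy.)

3

Uri is 1 level below Walden, and Liam is 2 levels below Walden (their lowest common manager). The shortest path runs up from Uri to Walden and back down to Liam: 1 + 2 = 3 links.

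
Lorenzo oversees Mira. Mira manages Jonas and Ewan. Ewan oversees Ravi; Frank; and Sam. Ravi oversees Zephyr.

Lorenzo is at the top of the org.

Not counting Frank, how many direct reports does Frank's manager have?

2

Frank reports to Ewan. Ewan's other direct reports are Ravi, Sam — 2 peers.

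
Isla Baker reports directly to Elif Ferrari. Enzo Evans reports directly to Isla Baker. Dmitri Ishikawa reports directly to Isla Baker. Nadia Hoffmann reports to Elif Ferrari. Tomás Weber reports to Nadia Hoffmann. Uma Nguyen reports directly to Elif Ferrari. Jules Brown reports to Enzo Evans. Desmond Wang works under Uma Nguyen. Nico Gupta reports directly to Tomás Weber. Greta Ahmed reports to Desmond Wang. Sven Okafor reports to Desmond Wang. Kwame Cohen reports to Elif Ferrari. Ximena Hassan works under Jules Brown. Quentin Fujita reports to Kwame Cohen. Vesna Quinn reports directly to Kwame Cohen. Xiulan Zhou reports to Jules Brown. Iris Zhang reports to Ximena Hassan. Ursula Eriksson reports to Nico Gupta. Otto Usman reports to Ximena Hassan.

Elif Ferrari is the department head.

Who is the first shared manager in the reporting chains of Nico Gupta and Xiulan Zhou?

Nico Gupta's chain of managers is Tomás Weber, Nadia Hoffmann, Elif Ferrari. Xiulan Zhou's chain of managers is Jules Brown, Enzo Evans, Isla Baker, Elif Ferrari. The first manager that appears in both chains is Elif Ferrari.

Elif Ferrari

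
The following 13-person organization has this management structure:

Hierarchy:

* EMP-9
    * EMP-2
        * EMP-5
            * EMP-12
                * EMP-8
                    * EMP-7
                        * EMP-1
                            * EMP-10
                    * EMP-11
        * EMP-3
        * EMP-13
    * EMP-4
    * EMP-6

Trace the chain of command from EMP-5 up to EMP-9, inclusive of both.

EMP-5 -> EMP-2 -> EMP-9

EMP-5 reports to EMP-2. EMP-2 reports to EMP-9. EMP-9 is at the top.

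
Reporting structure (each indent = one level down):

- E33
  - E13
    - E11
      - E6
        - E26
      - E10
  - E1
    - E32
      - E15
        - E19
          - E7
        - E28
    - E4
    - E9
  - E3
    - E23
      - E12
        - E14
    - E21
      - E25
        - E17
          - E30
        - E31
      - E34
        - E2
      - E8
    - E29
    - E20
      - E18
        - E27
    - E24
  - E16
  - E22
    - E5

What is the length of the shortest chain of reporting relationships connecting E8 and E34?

E8 is 1 level below E21, and E34 is 1 level below E21 (their lowest common manager). The shortest path runs up from E8 to E21 and back down to E34: 1 + 1 = 2 links.

2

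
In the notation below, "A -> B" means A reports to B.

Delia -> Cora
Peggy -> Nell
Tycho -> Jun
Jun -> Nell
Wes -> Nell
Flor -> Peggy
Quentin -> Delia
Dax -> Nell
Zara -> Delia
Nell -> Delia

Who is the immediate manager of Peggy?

Nell

Peggy reports directly to Nell.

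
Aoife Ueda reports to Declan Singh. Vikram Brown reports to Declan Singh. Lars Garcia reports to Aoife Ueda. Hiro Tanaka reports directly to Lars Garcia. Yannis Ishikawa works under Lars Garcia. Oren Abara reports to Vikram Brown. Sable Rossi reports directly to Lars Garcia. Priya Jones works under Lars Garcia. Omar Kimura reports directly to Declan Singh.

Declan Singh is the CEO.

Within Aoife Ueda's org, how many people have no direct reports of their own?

The people in Aoife Ueda's organization with no one reporting to them are Priya Jones, Sable Rossi, Yannis Ishikawa, Hiro Tanaka. That is 4.

4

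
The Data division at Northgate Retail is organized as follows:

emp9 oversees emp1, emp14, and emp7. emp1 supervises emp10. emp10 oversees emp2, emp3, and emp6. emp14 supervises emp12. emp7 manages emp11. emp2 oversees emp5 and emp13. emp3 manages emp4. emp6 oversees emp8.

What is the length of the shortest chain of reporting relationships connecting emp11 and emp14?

emp11 is 2 levels below emp9, and emp14 is 1 level below emp9 (their lowest common manager). The shortest path runs up from emp11 to emp9 and back down to emp14: 2 + 1 = 3 links.

3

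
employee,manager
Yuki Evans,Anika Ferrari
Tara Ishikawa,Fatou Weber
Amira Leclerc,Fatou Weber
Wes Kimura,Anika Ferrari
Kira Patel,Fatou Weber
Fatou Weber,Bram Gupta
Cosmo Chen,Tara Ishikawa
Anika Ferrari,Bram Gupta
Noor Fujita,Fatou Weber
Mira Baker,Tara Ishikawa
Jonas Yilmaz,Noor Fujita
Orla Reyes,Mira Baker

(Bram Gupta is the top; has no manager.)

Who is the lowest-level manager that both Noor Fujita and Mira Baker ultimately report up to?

Noor Fujita's chain of managers is Fatou Weber, Bram Gupta. Mira Baker's chain of managers is Tara Ishikawa, Fatou Weber, Bram Gupta. The first manager that appears in both chains is Fatou Weber.

Fatou Weber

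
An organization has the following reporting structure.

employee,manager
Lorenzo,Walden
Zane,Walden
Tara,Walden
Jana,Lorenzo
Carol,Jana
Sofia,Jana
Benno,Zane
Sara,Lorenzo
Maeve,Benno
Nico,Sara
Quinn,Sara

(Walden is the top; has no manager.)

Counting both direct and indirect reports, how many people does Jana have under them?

2

Jana directly manages Carol, Sofia. Carol has no reports. Sofia has no reports. So Jana's organization is 2 direct reports plus everyone under them: 1 + 1 = 2.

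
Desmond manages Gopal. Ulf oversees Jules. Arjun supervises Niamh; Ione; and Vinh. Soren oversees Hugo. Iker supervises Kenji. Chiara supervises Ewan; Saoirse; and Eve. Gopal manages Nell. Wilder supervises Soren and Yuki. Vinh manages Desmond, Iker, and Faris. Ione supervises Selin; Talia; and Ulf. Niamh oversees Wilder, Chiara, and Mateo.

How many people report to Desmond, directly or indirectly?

2

Desmond directly manages Gopal. Under Gopal: Nell (1). That's 2 in total.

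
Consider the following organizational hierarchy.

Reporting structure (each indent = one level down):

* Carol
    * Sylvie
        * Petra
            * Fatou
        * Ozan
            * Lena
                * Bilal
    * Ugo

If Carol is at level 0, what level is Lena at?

Chain from Lena up to Carol: Lena → Ozan → Sylvie → Carol. That is 3 steps up, so Lena is 3 levels below Carol.

3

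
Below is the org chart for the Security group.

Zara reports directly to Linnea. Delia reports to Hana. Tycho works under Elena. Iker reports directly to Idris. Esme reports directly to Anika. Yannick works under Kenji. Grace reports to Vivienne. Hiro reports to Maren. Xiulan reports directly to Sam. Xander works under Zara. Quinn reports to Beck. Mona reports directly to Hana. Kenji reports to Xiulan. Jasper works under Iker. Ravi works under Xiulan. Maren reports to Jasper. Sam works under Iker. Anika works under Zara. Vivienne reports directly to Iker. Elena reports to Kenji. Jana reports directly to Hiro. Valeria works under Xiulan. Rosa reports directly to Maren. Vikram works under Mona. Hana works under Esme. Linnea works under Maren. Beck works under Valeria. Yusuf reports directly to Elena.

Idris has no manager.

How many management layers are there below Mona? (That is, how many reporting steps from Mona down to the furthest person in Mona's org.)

1

The longest chain under Mona runs Mona → Vikram, which is 1 level below Mona.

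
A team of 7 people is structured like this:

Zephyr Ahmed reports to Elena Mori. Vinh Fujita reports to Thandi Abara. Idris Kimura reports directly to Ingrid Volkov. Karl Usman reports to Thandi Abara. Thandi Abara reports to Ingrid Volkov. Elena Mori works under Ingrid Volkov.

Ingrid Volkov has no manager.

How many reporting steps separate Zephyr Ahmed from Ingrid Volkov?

2

Chain from Zephyr Ahmed up to Ingrid Volkov: Zephyr Ahmed → Elena Mori → Ingrid Volkov. That is 2 steps up, so Zephyr Ahmed is 2 levels below Ingrid Volkov.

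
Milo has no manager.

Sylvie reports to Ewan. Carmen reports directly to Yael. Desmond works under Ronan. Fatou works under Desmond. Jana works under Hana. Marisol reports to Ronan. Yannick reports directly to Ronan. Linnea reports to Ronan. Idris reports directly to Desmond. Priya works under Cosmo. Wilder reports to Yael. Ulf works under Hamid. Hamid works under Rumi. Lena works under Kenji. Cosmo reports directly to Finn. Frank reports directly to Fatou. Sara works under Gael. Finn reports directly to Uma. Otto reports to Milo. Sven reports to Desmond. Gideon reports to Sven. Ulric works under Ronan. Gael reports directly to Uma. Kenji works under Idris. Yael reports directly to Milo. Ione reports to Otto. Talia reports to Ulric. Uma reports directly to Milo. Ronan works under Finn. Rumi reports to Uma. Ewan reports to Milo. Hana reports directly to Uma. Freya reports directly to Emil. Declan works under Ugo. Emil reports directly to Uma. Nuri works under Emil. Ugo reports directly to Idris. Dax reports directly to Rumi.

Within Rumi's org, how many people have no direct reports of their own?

2

The people in Rumi's organization with no one reporting to them are Ulf, Dax. That is 2.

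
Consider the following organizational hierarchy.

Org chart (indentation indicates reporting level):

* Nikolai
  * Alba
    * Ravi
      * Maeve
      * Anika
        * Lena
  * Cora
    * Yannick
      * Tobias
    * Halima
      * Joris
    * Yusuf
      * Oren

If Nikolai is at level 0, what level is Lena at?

4

Chain from Lena up to Nikolai: Lena → Anika → Ravi → Alba → Nikolai. That is 4 steps up, so Lena is 4 levels below Nikolai.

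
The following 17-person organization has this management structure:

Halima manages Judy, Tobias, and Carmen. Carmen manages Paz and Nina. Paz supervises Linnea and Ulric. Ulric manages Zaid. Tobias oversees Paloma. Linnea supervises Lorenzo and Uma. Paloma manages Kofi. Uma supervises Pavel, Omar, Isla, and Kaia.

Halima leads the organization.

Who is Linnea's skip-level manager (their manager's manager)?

Linnea reports to Paz, and Paz reports to Carmen. So Linnea's skip-level manager is Carmen.

Carmen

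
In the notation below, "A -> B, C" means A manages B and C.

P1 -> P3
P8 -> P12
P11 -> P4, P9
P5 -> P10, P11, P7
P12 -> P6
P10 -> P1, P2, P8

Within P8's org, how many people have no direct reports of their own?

The only person in P8's organization with no one reporting to them is P6. That is 1.

1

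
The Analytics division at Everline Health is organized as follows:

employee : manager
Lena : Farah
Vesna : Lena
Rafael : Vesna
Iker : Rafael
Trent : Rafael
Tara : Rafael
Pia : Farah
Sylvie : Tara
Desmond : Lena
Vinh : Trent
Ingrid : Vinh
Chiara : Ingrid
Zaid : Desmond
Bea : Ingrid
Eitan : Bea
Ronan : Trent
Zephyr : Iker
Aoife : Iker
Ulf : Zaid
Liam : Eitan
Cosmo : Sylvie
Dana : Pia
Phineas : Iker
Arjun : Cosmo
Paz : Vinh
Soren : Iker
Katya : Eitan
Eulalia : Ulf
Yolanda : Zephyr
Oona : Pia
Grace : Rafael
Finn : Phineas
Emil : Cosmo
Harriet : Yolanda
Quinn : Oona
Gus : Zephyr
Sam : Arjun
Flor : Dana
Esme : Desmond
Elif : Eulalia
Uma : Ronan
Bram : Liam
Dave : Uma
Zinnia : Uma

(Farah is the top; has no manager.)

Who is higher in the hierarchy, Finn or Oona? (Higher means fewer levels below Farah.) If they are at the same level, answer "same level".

Oona

Finn is 6 levels below Farah; Oona is 2. Oona is higher.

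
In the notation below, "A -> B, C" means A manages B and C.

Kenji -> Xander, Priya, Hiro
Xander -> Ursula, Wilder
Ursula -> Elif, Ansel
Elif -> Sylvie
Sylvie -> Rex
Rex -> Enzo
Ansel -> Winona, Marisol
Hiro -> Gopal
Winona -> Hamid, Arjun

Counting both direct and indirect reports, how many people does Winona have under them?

2

Winona directly manages Hamid, Arjun. Hamid has no reports. Arjun has no reports. So Winona's organization is 2 direct reports plus everyone under them: 1 + 1 = 2.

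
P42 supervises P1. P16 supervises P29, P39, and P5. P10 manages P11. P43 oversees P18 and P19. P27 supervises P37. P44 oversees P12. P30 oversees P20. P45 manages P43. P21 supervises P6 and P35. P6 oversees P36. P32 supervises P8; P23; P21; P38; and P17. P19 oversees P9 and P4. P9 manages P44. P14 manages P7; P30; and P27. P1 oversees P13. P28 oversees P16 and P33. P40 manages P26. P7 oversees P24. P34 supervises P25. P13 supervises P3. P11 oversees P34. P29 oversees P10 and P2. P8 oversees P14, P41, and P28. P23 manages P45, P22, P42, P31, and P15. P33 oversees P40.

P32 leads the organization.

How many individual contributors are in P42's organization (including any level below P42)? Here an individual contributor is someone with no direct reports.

The only person in P42's organization with no one reporting to them is P3. That is 1.

1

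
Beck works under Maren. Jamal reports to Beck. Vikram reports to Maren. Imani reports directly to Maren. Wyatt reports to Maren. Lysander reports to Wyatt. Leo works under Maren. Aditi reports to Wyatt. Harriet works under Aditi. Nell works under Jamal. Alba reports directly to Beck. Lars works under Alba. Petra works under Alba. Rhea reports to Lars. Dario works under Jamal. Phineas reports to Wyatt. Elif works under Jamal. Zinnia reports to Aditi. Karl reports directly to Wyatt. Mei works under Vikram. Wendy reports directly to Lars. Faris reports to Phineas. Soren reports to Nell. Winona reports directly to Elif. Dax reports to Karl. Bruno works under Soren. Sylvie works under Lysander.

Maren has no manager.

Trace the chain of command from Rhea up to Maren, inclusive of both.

Rhea -> Lars -> Alba -> Beck -> Maren

Rhea reports to Lars. Lars reports to Alba. Alba reports to Beck. Beck reports to Maren. Maren is at the top.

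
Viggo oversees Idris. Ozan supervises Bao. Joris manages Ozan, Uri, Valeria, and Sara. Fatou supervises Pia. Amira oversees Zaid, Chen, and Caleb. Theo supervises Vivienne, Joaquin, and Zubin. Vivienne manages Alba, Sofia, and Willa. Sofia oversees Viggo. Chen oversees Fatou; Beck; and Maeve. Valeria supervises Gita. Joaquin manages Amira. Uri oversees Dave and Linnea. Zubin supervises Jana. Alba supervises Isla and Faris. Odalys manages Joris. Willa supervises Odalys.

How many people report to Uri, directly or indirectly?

Uri directly manages Linnea, Dave. Linnea has no reports. Dave has no reports. So Uri's organization is 2 direct reports plus everyone under them: 1 + 1 = 2.

2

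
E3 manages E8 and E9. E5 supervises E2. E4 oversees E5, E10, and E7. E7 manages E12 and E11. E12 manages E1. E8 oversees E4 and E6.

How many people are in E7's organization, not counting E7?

3

E7 directly manages E12, E11. Under E12: E1 (1). E11 has no reports. So E7's organization is 2 direct reports plus everyone under them: 2 + 1 = 3.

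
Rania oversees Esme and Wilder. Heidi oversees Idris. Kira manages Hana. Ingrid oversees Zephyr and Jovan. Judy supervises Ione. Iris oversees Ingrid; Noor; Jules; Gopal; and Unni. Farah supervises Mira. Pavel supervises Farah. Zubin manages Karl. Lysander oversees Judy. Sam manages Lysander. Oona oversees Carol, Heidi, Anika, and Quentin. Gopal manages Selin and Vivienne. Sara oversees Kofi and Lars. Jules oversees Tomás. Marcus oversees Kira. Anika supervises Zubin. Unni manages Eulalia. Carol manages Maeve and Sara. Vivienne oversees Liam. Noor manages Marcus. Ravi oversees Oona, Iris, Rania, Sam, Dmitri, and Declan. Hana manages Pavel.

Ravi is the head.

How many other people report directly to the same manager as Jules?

Jules reports to Iris. Iris's other direct reports are Ingrid, Noor, Gopal, Unni — 4 peers.

4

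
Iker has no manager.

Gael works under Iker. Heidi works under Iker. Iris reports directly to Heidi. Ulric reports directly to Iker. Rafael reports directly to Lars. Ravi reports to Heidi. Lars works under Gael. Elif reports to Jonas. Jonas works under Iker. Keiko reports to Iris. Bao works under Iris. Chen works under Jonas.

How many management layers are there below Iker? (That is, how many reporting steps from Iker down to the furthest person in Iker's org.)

The longest chain under Iker runs Iker → Gael → Lars → Rafael, which is 3 levels below Iker.

3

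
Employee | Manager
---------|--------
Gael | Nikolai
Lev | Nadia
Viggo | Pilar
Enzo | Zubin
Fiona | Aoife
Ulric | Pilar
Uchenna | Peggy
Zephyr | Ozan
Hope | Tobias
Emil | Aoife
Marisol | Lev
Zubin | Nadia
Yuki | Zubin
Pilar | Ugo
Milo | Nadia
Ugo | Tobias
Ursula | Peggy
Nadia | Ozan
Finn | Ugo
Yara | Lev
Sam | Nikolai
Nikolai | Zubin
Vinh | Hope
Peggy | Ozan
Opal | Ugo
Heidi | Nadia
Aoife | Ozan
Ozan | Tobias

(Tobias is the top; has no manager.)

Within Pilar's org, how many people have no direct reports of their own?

2

The people in Pilar's organization with no one reporting to them are Ulric, Viggo. That is 2.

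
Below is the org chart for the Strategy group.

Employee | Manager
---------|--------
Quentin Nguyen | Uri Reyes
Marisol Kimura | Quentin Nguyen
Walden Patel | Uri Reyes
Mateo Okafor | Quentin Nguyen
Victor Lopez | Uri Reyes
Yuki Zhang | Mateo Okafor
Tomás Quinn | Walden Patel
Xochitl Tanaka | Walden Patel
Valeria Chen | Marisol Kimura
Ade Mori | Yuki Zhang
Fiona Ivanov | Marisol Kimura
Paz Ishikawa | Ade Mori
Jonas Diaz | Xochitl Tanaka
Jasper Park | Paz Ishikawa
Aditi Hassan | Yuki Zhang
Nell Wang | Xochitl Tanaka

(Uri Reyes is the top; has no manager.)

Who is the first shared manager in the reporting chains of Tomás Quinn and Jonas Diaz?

Tomás Quinn's chain of managers is Walden Patel, Uri Reyes. Jonas Diaz's chain of managers is Xochitl Tanaka, Walden Patel, Uri Reyes. The first manager that appears in both chains is Walden Patel.

Walden Patel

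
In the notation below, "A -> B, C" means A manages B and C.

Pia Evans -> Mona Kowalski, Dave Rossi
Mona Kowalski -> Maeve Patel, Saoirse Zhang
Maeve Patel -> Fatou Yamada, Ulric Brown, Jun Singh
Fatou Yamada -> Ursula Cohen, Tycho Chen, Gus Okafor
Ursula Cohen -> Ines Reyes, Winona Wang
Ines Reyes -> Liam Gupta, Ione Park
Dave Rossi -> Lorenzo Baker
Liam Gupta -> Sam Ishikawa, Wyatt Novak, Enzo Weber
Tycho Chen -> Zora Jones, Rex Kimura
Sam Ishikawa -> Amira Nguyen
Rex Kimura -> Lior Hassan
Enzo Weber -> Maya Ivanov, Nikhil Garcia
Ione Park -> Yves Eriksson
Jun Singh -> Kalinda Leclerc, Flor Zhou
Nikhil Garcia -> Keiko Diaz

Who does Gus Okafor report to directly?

Fatou Yamada

Gus Okafor reports directly to Fatou Yamada.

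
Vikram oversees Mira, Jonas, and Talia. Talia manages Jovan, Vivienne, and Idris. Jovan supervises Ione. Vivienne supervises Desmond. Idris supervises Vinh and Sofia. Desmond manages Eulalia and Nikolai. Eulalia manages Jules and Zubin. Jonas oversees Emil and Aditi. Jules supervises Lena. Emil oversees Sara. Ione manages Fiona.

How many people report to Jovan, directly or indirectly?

2

Jovan directly manages Ione. Under Ione: Fiona (1). That's 2 in total.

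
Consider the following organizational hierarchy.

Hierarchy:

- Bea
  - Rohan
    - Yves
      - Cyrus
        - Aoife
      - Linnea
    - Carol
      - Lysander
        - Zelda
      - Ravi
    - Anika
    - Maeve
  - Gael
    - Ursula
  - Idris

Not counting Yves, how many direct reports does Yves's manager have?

Yves reports to Rohan. Rohan's other direct reports are Carol, Anika, Maeve — 3 peers.

3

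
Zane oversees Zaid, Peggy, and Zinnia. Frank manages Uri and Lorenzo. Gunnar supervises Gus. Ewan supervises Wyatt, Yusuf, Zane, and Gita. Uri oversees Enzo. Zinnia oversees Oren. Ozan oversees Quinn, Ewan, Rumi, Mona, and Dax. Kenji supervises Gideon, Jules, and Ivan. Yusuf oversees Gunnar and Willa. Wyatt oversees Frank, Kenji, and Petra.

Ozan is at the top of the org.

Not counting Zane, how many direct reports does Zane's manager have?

Zane reports to Ewan. Ewan's other direct reports are Wyatt, Yusuf, Gita — 3 peers.

3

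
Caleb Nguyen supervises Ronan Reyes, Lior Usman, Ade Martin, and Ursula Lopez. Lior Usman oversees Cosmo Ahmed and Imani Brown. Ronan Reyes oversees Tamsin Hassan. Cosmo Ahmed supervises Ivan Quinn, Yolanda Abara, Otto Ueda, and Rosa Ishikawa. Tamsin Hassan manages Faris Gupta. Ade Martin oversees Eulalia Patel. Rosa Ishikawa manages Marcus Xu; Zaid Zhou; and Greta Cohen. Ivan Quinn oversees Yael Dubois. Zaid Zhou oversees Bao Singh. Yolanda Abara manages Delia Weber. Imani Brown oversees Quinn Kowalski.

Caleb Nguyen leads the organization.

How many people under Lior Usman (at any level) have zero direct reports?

The people in Lior Usman's organization with no one reporting to them are Quinn Kowalski, Delia Weber, Otto Ueda, Yael Dubois, Marcus Xu, Bao Singh, Greta Cohen. That is 7.

7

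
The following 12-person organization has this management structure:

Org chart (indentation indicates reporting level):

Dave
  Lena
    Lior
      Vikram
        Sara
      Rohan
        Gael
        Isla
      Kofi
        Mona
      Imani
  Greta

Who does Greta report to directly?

Dave

Greta reports directly to Dave.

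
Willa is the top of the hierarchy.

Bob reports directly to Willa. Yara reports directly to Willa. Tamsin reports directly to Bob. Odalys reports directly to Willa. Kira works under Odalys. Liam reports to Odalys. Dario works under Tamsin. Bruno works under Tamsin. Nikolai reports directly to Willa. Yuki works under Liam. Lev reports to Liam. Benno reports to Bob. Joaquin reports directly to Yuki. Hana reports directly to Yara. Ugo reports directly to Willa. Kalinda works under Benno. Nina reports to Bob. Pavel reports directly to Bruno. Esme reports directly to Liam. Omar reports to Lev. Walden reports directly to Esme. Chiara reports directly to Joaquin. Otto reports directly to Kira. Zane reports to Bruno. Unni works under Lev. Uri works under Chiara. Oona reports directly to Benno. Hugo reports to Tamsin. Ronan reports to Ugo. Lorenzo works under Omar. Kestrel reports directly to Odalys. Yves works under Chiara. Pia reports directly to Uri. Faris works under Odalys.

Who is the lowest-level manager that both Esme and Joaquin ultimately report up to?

Liam

Esme's chain of managers is Liam, Odalys, Willa. Joaquin's chain of managers is Yuki, Liam, Odalys, Willa. The first manager that appears in both chains is Liam.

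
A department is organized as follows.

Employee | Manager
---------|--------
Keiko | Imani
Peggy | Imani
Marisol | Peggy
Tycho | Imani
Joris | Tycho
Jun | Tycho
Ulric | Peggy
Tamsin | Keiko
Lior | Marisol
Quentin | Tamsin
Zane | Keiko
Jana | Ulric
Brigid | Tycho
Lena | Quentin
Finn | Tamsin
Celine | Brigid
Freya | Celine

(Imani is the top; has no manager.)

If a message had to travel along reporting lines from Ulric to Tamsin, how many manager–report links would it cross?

4

Ulric is 2 levels below Imani, and Tamsin is 2 levels below Imani (their lowest common manager). The shortest path runs up from Ulric to Imani and back down to Tamsin: 2 + 2 = 4 links.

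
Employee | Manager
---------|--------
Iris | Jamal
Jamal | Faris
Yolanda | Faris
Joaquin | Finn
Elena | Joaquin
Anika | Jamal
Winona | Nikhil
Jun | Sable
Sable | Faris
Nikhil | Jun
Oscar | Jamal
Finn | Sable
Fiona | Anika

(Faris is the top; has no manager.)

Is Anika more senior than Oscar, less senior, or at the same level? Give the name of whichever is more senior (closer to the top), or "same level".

same level

Both Anika and Oscar are 2 levels below Faris.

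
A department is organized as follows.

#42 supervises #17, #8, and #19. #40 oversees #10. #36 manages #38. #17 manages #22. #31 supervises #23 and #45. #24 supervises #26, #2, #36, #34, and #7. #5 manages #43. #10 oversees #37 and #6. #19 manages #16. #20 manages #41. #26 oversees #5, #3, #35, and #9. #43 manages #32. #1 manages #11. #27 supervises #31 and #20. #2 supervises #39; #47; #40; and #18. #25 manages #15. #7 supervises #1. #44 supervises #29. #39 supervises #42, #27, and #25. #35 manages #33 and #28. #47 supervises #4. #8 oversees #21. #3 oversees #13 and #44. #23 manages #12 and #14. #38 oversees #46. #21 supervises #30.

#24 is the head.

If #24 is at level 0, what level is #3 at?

2

Chain from #3 up to #24: #3 → #26 → #24. That is 2 steps up, so #3 is 2 levels below #24.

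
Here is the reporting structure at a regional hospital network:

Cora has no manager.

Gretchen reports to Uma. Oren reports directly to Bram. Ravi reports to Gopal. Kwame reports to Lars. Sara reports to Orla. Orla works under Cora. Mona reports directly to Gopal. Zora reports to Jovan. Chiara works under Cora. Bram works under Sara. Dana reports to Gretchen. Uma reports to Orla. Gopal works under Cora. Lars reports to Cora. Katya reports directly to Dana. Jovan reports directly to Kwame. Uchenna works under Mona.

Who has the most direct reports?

Cora

Direct-report counts: Cora has 4; Gopal has 2; Mona has 1; Orla has 2; Sara has 1; Bram has 1; Uma has 1; Gretchen has 1; Dana has 1; Lars has 1; Kwame has 1; Jovan has 1. The largest is 4, held by Cora.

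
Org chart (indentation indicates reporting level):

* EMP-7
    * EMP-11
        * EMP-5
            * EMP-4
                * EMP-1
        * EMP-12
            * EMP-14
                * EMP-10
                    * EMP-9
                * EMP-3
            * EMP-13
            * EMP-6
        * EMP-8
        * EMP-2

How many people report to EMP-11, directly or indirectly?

EMP-11 directly manages EMP-5, EMP-12, EMP-8, EMP-2. Under EMP-5: EMP-4, EMP-1 (2). Under EMP-12: EMP-6, EMP-13, EMP-14, EMP-3, EMP-10, EMP-9 (6). EMP-8 has no reports. EMP-2 has no reports. So EMP-11's organization is 4 direct reports plus everyone under them: 3 + 7 + 1 + 1 = 12.

12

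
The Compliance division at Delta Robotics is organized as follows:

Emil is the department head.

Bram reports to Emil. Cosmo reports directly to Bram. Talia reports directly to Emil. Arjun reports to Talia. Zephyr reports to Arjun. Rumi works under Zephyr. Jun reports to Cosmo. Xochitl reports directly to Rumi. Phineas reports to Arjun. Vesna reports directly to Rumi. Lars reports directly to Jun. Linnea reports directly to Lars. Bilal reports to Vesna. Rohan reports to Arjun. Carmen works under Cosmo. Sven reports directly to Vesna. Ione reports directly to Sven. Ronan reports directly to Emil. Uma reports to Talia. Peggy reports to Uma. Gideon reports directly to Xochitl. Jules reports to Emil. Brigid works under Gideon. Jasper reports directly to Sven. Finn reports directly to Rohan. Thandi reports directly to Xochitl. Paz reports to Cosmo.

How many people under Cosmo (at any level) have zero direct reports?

3

The people in Cosmo's organization with no one reporting to them are Paz, Carmen, Linnea. That is 3.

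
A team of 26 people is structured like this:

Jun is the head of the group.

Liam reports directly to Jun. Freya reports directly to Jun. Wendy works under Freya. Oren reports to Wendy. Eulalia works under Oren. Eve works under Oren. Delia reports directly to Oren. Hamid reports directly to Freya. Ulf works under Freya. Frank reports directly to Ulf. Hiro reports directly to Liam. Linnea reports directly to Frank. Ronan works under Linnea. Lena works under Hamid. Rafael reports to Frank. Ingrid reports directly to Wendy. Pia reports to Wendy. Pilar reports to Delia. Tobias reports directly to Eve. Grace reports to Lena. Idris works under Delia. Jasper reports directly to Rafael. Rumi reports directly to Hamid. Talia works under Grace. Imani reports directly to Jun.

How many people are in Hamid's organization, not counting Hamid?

Hamid directly manages Lena, Rumi. Under Lena: Grace, Talia (2). Rumi has no reports. So Hamid's organization is 2 direct reports plus everyone under them: 3 + 1 = 4.

4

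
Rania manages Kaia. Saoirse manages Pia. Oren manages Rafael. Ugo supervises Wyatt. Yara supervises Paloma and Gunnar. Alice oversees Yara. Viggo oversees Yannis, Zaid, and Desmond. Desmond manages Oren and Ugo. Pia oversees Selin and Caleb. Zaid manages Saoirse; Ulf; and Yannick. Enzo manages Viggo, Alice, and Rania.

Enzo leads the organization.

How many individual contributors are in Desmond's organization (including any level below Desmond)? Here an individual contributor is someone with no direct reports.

2

The people in Desmond's organization with no one reporting to them are Wyatt, Rafael. That is 2.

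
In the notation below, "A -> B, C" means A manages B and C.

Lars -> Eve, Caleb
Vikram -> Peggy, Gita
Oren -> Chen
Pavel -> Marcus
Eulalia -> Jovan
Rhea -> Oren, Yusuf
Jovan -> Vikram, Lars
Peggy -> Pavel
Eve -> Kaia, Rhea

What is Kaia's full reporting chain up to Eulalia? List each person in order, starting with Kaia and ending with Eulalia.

Kaia reports to Eve. Eve reports to Lars. Lars reports to Jovan. Jovan reports to Eulalia. Eulalia is at the top.

Kaia -> Eve -> Lars -> Jovan -> Eulalia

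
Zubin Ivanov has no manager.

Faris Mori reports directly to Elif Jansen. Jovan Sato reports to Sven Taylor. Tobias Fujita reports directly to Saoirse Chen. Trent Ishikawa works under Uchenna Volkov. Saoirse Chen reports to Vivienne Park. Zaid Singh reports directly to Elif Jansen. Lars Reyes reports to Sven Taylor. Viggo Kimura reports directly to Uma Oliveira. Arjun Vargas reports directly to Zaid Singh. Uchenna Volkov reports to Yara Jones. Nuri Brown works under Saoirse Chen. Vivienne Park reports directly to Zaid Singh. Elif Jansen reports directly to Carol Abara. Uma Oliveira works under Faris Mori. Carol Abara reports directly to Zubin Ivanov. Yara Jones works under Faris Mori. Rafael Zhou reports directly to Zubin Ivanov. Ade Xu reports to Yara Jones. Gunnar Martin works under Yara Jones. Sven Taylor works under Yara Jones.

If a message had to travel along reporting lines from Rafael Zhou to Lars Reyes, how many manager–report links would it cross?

Rafael Zhou is 1 level below Zubin Ivanov, and Lars Reyes is 6 levels below Zubin Ivanov (their lowest common manager). The shortest path runs up from Rafael Zhou to Zubin Ivanov and back down to Lars Reyes: 1 + 6 = 7 links.

7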